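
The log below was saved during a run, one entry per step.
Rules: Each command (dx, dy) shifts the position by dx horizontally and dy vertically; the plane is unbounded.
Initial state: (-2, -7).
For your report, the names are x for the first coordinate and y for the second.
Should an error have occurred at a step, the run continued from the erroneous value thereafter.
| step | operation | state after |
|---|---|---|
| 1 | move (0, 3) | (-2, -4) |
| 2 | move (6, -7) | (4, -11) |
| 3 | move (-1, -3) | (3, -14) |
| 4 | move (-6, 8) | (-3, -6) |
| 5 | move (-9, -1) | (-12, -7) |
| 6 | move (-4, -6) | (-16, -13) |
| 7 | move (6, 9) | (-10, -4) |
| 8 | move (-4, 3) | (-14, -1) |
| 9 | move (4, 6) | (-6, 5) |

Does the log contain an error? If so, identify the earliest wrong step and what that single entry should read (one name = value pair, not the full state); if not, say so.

Recomputing the run from the initial state:
step 1: x = -2, y = -4
step 2: x = 4, y = -11
step 3: x = 3, y = -14
step 4: x = -3, y = -6
step 5: x = -12, y = -7
step 6: x = -16, y = -13
step 7: x = -10, y = -4
step 8: x = -14, y = -1
step 9: x = -10, y = 5
The first disagreement with the log is at step 9, where the value should be x = -10.

step 9, x = -10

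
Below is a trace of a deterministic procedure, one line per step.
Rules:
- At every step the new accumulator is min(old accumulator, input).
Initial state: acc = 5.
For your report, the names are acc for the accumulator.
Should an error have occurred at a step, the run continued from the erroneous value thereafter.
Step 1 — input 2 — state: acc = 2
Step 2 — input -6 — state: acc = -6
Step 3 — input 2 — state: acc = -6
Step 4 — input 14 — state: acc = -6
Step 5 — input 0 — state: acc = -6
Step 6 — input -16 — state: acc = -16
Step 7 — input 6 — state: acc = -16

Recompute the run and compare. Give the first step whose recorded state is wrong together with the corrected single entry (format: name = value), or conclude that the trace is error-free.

Recomputing the run from the initial state:
step 1: acc = 2
step 2: acc = -6
step 3: acc = -6
step 4: acc = -6
step 5: acc = -6
step 6: acc = -16
step 7: acc = -16
This matches the trace at every step.

no error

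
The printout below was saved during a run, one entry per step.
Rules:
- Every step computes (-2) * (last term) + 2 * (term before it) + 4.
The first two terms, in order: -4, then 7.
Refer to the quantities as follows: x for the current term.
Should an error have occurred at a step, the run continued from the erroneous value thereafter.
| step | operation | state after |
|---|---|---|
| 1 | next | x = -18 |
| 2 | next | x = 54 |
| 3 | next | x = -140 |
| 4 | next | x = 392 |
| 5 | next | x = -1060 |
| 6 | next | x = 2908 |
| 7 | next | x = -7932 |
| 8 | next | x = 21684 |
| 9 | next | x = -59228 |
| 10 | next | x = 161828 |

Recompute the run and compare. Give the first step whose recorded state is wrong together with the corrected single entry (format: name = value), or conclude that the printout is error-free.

no error

Recomputing the run from the initial state:
step 1: x = -18
step 2: x = 54
step 3: x = -140
step 4: x = 392
step 5: x = -1060
step 6: x = 2908
step 7: x = -7932
step 8: x = 21684
step 9: x = -59228
step 10: x = 161828
This matches the printout at every step.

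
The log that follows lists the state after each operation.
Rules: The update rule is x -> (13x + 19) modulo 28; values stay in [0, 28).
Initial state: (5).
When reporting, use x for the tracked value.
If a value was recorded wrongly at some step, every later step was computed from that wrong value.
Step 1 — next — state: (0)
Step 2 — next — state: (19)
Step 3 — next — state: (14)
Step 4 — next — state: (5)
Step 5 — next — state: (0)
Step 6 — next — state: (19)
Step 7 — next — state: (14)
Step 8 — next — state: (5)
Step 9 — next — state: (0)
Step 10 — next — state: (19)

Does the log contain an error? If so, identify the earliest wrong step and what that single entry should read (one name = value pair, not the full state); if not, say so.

no error

Step 1: x = (13*5 + 19) mod 28 = 0 — in agreement.
Step 2: x = (13*0 + 19) mod 28 = 19 — exactly as logged.
Step 3: x = (13*19 + 19) mod 28 = 14 — in agreement.
Step 4: x = (13*14 + 19) mod 28 = 5 — consistent with the log.
Step 5: x = (13*5 + 19) mod 28 = 0 — same as recorded.
Step 6: x = (13*0 + 19) mod 28 = 19 — in agreement.
Step 7: x = (13*19 + 19) mod 28 = 14 — checks out.
Step 8: x = (13*14 + 19) mod 28 = 5 — verified.
Step 9: x = (13*5 + 19) mod 28 = 0 — verified.
Step 10: x = (13*0 + 19) mod 28 = 19 — same as recorded.
Nothing is out of place; the run is error-free.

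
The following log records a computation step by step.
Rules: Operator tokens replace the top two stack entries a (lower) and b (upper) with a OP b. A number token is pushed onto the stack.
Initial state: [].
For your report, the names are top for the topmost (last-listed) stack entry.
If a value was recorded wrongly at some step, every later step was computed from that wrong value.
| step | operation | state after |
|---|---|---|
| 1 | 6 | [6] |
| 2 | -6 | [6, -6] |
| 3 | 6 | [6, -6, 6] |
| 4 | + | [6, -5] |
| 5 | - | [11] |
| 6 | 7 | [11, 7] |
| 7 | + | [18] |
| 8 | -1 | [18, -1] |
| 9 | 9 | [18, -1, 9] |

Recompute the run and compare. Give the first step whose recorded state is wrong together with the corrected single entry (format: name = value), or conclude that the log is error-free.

step 4, top = 0

Recomputing the run from the initial state:
step 1: [6]
step 2: [6, -6]
step 3: [6, -6, 6]
step 4: [6, 0]
step 5: [6]
step 6: [6, 7]
step 7: [13]
step 8: [13, -1]
step 9: [13, -1, 9]
The first disagreement with the log is at step 4, where the value should be top = 0.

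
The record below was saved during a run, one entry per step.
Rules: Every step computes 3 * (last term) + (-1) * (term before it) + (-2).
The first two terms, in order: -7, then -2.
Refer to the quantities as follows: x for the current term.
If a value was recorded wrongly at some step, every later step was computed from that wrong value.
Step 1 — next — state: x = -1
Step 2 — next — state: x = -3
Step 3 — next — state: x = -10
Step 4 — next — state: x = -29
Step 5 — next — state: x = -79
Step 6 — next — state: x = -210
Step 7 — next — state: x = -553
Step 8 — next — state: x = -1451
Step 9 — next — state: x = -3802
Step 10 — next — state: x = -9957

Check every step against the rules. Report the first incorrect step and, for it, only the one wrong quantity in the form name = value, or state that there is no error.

no error

Recomputing the run from the initial state:
step 1: x = -1
step 2: x = -3
step 3: x = -10
step 4: x = -29
step 5: x = -79
step 6: x = -210
step 7: x = -553
step 8: x = -1451
step 9: x = -3802
step 10: x = -9957
This matches the record at every step.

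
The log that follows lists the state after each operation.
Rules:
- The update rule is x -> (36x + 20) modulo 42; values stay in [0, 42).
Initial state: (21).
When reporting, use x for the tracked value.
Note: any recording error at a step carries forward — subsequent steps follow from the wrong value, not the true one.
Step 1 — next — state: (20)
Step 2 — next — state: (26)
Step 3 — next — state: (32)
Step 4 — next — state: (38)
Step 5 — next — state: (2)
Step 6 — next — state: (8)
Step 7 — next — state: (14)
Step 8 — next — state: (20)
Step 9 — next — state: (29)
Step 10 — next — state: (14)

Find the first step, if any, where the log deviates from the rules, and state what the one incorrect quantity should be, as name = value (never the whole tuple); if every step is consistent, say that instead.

step 9, x = 26

Step 1: x = (36*21 + 20) mod 42 = 20 — checks out.
Step 2: x = (36*20 + 20) mod 42 = 26 — in agreement.
Step 3: x = (36*26 + 20) mod 42 = 32 — in agreement.
Step 4: x = (36*32 + 20) mod 42 = 38 — checks out.
Step 5: x = (36*38 + 20) mod 42 = 2 — confirmed correct.
Step 6: x = (36*2 + 20) mod 42 = 8 — exactly as logged.
Step 7: x = (36*8 + 20) mod 42 = 14 — checks out.
Step 8: x = (36*14 + 20) mod 42 = 20 — checks out.
Step 9: x = (36*20 + 20) mod 42 = 26 — the log has a different value.
That makes step 9 the first incorrect line — x = 26 is what it should show.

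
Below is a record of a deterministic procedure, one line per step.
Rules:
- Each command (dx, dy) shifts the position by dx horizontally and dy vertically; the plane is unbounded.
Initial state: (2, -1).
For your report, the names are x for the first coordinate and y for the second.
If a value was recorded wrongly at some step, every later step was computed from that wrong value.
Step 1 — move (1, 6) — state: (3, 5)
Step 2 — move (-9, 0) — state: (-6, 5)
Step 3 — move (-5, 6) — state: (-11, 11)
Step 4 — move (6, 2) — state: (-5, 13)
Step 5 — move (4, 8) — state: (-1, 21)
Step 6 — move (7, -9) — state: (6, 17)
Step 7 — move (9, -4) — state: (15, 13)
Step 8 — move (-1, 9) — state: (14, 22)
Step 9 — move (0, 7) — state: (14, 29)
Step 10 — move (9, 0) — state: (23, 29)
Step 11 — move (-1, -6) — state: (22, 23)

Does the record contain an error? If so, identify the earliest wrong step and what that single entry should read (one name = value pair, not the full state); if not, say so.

Recomputing the run from the initial state:
step 1: x = 3, y = 5
step 2: x = -6, y = 5
step 3: x = -11, y = 11
step 4: x = -5, y = 13
step 5: x = -1, y = 21
step 6: x = 6, y = 12
step 7: x = 15, y = 8
step 8: x = 14, y = 17
step 9: x = 14, y = 24
step 10: x = 23, y = 24
step 11: x = 22, y = 18
The first disagreement with the record is at step 6, where the value should be y = 12.

step 6, y = 12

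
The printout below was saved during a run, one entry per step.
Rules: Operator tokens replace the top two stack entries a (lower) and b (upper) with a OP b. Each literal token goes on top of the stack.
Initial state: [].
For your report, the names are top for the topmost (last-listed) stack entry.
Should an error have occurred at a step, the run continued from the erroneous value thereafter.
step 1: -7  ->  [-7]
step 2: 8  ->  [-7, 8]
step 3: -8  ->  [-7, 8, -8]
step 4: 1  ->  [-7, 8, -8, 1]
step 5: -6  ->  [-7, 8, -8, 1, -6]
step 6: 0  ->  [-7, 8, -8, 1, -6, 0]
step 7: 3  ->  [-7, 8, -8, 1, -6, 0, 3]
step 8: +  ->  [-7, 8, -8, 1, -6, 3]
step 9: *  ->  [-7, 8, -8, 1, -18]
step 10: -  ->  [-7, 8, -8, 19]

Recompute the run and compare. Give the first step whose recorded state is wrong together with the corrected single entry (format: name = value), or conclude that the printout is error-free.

step 1: push -7: top = -7 -> no discrepancy
step 2: push 8: top = 8 -> consistent with the printout
step 3: push -8: top = -8 -> exactly as logged
step 4: push 1: top = 1 -> agrees with the printout
step 5: push -6: top = -6 -> in agreement
step 6: push 0: top = 0 -> agrees with the printout
step 7: push 3: top = 3 -> exactly as logged
step 8: 0 + 3 = 3 -> verified
step 9: -6 * 3 = -18 -> verified
step 10: 1 - -18 = 19 -> same as recorded
All steps check out; nothing to correct.

no error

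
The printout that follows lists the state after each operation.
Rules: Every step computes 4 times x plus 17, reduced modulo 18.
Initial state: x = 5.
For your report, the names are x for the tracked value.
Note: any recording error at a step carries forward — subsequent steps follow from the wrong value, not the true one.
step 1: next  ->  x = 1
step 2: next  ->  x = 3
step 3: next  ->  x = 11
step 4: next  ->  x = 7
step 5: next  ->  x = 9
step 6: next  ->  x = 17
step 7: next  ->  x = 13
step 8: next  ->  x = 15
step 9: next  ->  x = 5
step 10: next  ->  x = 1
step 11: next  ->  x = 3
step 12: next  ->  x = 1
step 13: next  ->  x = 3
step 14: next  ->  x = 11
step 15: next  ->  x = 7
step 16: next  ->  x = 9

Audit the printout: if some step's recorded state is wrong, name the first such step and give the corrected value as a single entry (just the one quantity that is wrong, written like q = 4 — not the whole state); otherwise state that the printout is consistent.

step 12, x = 11

1. x = (4*5 + 17) mod 18 = 1 (same as recorded)
2. x = (4*1 + 17) mod 18 = 3 (no discrepancy)
3. x = (4*3 + 17) mod 18 = 11 (no discrepancy)
4. x = (4*11 + 17) mod 18 = 7 (checks out)
5. x = (4*7 + 17) mod 18 = 9 (same as recorded)
6. x = (4*9 + 17) mod 18 = 17 (exactly as logged)
7. x = (4*17 + 17) mod 18 = 13 (agrees with the printout)
8. x = (4*13 + 17) mod 18 = 15 (in agreement)
9. x = (4*15 + 17) mod 18 = 5 (exactly as logged)
10. x = (4*5 + 17) mod 18 = 1 (consistent with the printout)
11. x = (4*1 + 17) mod 18 = 3 (exactly as logged)
12. x = (4*3 + 17) mod 18 = 11 (not what was recorded)
Step 12 is the first one off; corrected, x = 11.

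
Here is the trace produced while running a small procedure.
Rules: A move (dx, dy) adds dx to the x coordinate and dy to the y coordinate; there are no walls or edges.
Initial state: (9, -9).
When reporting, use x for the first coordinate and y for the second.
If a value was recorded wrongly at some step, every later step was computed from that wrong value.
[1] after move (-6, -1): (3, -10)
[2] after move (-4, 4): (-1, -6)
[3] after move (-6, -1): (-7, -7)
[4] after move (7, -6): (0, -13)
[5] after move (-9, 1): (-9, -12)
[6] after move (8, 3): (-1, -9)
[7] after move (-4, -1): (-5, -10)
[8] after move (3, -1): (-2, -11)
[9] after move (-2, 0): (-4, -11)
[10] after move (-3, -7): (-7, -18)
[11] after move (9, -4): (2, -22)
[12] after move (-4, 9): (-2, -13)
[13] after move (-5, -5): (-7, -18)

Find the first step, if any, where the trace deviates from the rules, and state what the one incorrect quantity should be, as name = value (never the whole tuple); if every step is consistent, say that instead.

no error

step 1: x = 9 + (-6) = 3, y = -9 + (-1) = -10 -> matches
step 2: x = 3 + (-4) = -1, y = -10 + (4) = -6 -> verified
step 3: x = -1 + (-6) = -7, y = -6 + (-1) = -7 -> matches
step 4: x = -7 + (7) = 0, y = -7 + (-6) = -13 -> exactly as logged
step 5: x = 0 + (-9) = -9, y = -13 + (1) = -12 -> confirmed correct
step 6: x = -9 + (8) = -1, y = -12 + (3) = -9 -> same as recorded
step 7: x = -1 + (-4) = -5, y = -9 + (-1) = -10 -> no discrepancy
step 8: x = -5 + (3) = -2, y = -10 + (-1) = -11 -> in agreement
step 9: x = -2 + (-2) = -4, y = -11 + (0) = -11 -> no discrepancy
step 10: x = -4 + (-3) = -7, y = -11 + (-7) = -18 -> in agreement
step 11: x = -7 + (9) = 2, y = -18 + (-4) = -22 -> in agreement
step 12: x = 2 + (-4) = -2, y = -22 + (9) = -13 -> matches
step 13: x = -2 + (-5) = -7, y = -13 + (-5) = -18 -> matches
Each recorded entry agrees with the recomputation.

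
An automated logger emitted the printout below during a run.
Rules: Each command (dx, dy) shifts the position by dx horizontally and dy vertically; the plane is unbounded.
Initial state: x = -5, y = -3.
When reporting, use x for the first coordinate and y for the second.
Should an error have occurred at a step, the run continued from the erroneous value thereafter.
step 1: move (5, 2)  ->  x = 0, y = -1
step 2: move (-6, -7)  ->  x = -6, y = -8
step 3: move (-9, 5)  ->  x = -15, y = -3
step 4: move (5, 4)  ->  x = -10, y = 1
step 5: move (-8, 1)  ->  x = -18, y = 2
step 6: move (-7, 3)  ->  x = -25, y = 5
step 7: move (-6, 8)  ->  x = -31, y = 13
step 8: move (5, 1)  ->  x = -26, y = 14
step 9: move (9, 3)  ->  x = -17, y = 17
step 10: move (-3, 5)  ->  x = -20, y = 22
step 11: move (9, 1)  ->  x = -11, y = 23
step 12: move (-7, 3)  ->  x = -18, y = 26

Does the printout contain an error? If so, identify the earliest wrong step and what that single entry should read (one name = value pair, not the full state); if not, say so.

no error

Recomputing the run from the initial state:
step 1: x = 0, y = -1
step 2: x = -6, y = -8
step 3: x = -15, y = -3
step 4: x = -10, y = 1
step 5: x = -18, y = 2
step 6: x = -25, y = 5
step 7: x = -31, y = 13
step 8: x = -26, y = 14
step 9: x = -17, y = 17
step 10: x = -20, y = 22
step 11: x = -11, y = 23
step 12: x = -18, y = 26
This matches the printout at every step.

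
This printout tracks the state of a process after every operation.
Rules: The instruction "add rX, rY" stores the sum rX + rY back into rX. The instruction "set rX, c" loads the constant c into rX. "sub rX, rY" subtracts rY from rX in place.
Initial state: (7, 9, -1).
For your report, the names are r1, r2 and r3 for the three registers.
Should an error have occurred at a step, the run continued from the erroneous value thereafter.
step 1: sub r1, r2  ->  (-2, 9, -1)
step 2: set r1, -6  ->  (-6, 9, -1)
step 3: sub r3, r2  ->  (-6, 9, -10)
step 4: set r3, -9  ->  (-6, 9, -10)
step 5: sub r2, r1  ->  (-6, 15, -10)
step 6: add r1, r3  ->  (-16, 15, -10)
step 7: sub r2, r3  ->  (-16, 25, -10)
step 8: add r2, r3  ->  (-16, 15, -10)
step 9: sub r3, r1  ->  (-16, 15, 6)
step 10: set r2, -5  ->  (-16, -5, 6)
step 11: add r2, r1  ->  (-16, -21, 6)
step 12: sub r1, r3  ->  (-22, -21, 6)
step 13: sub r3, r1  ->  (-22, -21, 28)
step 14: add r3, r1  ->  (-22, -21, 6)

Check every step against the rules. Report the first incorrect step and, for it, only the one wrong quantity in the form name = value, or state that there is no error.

Recomputing the run from the initial state:
step 1: r1 = -2, r2 = 9, r3 = -1
step 2: r1 = -6, r2 = 9, r3 = -1
step 3: r1 = -6, r2 = 9, r3 = -10
step 4: r1 = -6, r2 = 9, r3 = -9
step 5: r1 = -6, r2 = 15, r3 = -9
step 6: r1 = -15, r2 = 15, r3 = -9
step 7: r1 = -15, r2 = 24, r3 = -9
step 8: r1 = -15, r2 = 15, r3 = -9
step 9: r1 = -15, r2 = 15, r3 = 6
step 10: r1 = -15, r2 = -5, r3 = 6
step 11: r1 = -15, r2 = -20, r3 = 6
step 12: r1 = -21, r2 = -20, r3 = 6
step 13: r1 = -21, r2 = -20, r3 = 27
step 14: r1 = -21, r2 = -20, r3 = 6
The first disagreement with the printout is at step 4, where the value should be r3 = -9.

step 4, r3 = -9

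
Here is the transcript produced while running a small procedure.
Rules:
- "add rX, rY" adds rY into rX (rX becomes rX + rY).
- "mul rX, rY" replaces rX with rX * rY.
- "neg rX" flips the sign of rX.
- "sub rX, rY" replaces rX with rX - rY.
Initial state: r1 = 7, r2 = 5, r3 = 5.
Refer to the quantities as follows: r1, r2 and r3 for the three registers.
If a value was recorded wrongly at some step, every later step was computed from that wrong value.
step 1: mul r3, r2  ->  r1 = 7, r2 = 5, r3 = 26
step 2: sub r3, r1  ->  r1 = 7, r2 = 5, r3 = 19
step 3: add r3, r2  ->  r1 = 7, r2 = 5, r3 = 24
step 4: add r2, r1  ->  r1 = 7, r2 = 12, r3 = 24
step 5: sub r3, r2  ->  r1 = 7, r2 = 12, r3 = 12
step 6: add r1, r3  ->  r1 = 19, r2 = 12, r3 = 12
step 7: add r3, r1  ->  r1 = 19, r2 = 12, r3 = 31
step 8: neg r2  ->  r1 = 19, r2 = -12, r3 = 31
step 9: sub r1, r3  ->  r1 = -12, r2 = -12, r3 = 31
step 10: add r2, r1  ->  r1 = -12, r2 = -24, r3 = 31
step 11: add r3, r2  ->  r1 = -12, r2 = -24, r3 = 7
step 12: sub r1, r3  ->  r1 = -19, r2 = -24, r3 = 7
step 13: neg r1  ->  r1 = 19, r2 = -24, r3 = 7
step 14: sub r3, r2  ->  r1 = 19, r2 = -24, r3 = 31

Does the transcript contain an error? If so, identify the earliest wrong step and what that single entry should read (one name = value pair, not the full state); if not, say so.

step 1, r3 = 25

Recomputing the run from the initial state:
step 1: r1 = 7, r2 = 5, r3 = 25
step 2: r1 = 7, r2 = 5, r3 = 18
step 3: r1 = 7, r2 = 5, r3 = 23
step 4: r1 = 7, r2 = 12, r3 = 23
step 5: r1 = 7, r2 = 12, r3 = 11
step 6: r1 = 18, r2 = 12, r3 = 11
step 7: r1 = 18, r2 = 12, r3 = 29
step 8: r1 = 18, r2 = -12, r3 = 29
step 9: r1 = -11, r2 = -12, r3 = 29
step 10: r1 = -11, r2 = -23, r3 = 29
step 11: r1 = -11, r2 = -23, r3 = 6
step 12: r1 = -17, r2 = -23, r3 = 6
step 13: r1 = 17, r2 = -23, r3 = 6
step 14: r1 = 17, r2 = -23, r3 = 29
The first disagreement with the transcript is at step 1, where the value should be r3 = 25.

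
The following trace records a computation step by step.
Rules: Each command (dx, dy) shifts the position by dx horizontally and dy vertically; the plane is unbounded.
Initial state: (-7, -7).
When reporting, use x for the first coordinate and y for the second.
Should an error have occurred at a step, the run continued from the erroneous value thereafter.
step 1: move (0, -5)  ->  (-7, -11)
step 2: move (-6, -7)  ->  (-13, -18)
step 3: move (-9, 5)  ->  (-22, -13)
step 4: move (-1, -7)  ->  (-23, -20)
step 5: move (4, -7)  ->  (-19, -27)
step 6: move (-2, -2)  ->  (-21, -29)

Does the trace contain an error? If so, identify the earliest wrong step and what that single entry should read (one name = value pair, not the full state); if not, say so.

Recomputing the run from the initial state:
step 1: x = -7, y = -12
step 2: x = -13, y = -19
step 3: x = -22, y = -14
step 4: x = -23, y = -21
step 5: x = -19, y = -28
step 6: x = -21, y = -30
The first disagreement with the trace is at step 1, where the value should be y = -12.

step 1, y = -12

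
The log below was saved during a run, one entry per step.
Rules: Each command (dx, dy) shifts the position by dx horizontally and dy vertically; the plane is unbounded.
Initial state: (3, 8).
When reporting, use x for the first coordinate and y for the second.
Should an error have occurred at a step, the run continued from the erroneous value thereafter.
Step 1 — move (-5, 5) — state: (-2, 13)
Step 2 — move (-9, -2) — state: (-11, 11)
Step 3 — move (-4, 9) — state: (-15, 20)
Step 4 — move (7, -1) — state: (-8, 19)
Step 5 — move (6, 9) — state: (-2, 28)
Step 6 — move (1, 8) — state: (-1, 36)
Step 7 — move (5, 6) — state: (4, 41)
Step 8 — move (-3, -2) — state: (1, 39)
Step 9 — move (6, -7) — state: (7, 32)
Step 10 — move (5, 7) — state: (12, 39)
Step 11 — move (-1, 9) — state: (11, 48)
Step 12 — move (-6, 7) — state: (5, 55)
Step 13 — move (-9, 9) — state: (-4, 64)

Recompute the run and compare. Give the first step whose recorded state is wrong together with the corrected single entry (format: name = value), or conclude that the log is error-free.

Step 1: x = 3 + (-5) = -2, y = 8 + (5) = 13 — no discrepancy.
Step 2: x = -2 + (-9) = -11, y = 13 + (-2) = 11 — confirmed correct.
Step 3: x = -11 + (-4) = -15, y = 11 + (9) = 20 — matches.
Step 4: x = -15 + (7) = -8, y = 20 + (-1) = 19 — checks out.
Step 5: x = -8 + (6) = -2, y = 19 + (9) = 28 — exactly as logged.
Step 6: x = -2 + (1) = -1, y = 28 + (8) = 36 — matches.
Step 7: x = -1 + (5) = 4, y = 36 + (6) = 42 — this is not what the log shows.
The earliest wrong entry is at step 7: it should read y = 42.

step 7, y = 42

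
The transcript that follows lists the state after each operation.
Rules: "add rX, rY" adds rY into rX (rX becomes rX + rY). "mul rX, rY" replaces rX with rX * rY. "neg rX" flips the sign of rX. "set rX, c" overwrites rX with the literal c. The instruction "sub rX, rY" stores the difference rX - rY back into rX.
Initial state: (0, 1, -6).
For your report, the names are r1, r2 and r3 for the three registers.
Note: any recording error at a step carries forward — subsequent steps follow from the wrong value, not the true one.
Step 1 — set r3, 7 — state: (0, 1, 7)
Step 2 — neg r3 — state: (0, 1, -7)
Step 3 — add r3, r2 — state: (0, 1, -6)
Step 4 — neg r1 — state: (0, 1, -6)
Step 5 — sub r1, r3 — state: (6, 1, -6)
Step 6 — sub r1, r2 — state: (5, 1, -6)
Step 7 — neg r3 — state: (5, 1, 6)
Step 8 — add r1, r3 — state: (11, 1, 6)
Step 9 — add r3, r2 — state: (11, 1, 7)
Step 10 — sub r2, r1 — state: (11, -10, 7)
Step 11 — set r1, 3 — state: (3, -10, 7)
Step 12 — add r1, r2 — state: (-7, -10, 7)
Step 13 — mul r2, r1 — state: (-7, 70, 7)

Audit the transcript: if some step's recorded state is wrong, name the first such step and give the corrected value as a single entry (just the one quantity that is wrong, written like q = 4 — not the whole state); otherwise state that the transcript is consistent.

step 1: r3 = 7 -> in agreement
step 2: r3 = -(7) = -7 -> no discrepancy
step 3: r3 = -7 + 1 = -6 -> matches
step 4: r1 = -(0) = 0 -> same as recorded
step 5: r1 = 0 - -6 = 6 -> same as recorded
step 6: r1 = 6 - 1 = 5 -> agrees with the transcript
step 7: r3 = -(-6) = 6 -> same as recorded
step 8: r1 = 5 + 6 = 11 -> confirmed correct
step 9: r3 = 6 + 1 = 7 -> agrees with the transcript
step 10: r2 = 1 - 11 = -10 -> agrees with the transcript
step 11: r1 = 3 -> confirmed correct
step 12: r1 = 3 + -10 = -7 -> no discrepancy
step 13: r2 = -10 * -7 = 70 -> confirmed correct
Nothing is out of place; the run is error-free.

no error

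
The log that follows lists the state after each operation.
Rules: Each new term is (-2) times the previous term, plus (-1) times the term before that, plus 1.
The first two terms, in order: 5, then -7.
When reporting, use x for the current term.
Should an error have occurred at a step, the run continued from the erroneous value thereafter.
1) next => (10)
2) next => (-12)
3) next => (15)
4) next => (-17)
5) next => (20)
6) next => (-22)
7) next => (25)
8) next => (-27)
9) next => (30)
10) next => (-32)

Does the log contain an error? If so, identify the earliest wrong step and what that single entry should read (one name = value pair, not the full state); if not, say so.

no error

1. x = -2*(-7) + (-1)*(5) + (1) = 10 (no discrepancy)
2. x = -2*(10) + (-1)*(-7) + (1) = -12 (in agreement)
3. x = -2*(-12) + (-1)*(10) + (1) = 15 (no discrepancy)
4. x = -2*(15) + (-1)*(-12) + (1) = -17 (matches)
5. x = -2*(-17) + (-1)*(15) + (1) = 20 (no discrepancy)
6. x = -2*(20) + (-1)*(-17) + (1) = -22 (checks out)
7. x = -2*(-22) + (-1)*(20) + (1) = 25 (verified)
8. x = -2*(25) + (-1)*(-22) + (1) = -27 (checks out)
9. x = -2*(-27) + (-1)*(25) + (1) = 30 (confirmed correct)
10. x = -2*(30) + (-1)*(-27) + (1) = -32 (agrees with the log)
Every step is consistent.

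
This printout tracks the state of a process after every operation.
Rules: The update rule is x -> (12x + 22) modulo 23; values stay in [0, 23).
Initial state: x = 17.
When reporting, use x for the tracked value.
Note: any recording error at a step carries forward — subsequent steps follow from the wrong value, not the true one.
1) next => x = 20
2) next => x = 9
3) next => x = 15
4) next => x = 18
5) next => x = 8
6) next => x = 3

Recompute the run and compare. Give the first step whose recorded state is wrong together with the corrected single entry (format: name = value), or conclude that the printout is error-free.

step 1, x = 19

Recomputing the run from the initial state:
step 1: x = 19
step 2: x = 20
step 3: x = 9
step 4: x = 15
step 5: x = 18
step 6: x = 8
The first disagreement with the printout is at step 1, where the value should be x = 19.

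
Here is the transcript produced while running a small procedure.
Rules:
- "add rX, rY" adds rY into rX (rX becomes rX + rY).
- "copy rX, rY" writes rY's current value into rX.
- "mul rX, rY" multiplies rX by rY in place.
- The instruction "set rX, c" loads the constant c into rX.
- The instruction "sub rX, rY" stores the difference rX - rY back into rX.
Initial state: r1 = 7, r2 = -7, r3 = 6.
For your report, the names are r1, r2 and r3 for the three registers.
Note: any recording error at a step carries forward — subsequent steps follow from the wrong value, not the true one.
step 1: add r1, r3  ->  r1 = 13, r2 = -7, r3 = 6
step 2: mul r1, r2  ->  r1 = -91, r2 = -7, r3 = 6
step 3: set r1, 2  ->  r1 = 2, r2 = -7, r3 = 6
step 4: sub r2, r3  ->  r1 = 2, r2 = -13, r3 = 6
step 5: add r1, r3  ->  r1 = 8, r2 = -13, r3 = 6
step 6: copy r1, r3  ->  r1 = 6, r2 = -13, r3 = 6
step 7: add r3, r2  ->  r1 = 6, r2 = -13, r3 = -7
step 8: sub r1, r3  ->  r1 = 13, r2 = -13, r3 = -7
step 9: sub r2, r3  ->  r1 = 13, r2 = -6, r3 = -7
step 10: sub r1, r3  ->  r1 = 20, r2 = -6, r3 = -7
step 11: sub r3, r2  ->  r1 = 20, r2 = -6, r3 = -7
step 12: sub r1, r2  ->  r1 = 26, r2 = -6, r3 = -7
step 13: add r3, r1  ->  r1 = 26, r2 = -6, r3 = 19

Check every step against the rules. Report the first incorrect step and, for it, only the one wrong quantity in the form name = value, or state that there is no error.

step 11, r3 = -1

Step 1: r1 = 7 + 6 = 13 — no discrepancy.
Step 2: r1 = 13 * -7 = -91 — agrees with the transcript.
Step 3: r1 = 2 — exactly as logged.
Step 4: r2 = -7 - 6 = -13 — confirmed correct.
Step 5: r1 = 2 + 6 = 8 — in agreement.
Step 6: r1 = 6 — in agreement.
Step 7: r3 = 6 + -13 = -7 — no discrepancy.
Step 8: r1 = 6 - -7 = 13 — confirmed correct.
Step 9: r2 = -13 - -7 = -6 — consistent with the transcript.
Step 10: r1 = 13 - -7 = 20 — checks out.
Step 11: r3 = -7 - -6 = -1 — the transcript disagrees here.
The earliest wrong entry is at step 11: it should read r3 = -1.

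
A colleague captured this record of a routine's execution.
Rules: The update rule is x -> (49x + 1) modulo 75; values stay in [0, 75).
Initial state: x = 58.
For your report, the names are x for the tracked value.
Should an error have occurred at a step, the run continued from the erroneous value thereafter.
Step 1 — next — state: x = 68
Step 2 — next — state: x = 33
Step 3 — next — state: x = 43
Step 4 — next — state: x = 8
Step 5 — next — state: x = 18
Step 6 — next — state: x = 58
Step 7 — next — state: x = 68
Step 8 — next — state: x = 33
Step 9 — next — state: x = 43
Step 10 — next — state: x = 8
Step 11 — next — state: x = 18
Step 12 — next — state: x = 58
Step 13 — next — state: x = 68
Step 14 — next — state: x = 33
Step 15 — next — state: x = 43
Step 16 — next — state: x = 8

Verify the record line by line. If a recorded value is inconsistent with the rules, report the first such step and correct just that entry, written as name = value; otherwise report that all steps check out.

Recomputing the run from the initial state:
step 1: x = 68
step 2: x = 33
step 3: x = 43
step 4: x = 8
step 5: x = 18
step 6: x = 58
step 7: x = 68
step 8: x = 33
step 9: x = 43
step 10: x = 8
step 11: x = 18
step 12: x = 58
step 13: x = 68
step 14: x = 33
step 15: x = 43
step 16: x = 8
This matches the record at every step.

no error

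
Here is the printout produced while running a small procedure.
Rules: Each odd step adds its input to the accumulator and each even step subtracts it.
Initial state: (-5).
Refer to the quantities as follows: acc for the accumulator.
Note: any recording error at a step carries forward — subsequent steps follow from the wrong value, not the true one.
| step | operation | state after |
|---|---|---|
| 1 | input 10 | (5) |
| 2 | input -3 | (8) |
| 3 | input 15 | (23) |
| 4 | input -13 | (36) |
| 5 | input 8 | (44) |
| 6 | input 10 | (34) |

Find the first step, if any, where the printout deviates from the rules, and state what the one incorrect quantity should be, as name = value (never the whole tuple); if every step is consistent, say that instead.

no error

1. acc = -5 + 10 = 5 (confirmed correct)
2. acc = 5 - -3 = 8 (confirmed correct)
3. acc = 8 + 15 = 23 (consistent with the printout)
4. acc = 23 - -13 = 36 (consistent with the printout)
5. acc = 36 + 8 = 44 (consistent with the printout)
6. acc = 44 - 10 = 34 (matches)
Every step is consistent.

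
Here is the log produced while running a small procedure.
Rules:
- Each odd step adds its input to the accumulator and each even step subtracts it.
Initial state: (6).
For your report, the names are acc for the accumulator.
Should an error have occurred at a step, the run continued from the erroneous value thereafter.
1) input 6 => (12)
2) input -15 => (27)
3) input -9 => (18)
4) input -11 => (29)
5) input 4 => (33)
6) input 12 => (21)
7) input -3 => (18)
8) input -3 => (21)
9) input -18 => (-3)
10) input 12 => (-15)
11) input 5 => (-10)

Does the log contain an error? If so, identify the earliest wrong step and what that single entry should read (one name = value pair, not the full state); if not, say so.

Step 1: acc = 6 + 6 = 12 — verified.
Step 2: acc = 12 - -15 = 27 — same as recorded.
Step 3: acc = 27 + -9 = 18 — in agreement.
Step 4: acc = 18 - -11 = 29 — same as recorded.
Step 5: acc = 29 + 4 = 33 — in agreement.
Step 6: acc = 33 - 12 = 21 — checks out.
Step 7: acc = 21 + -3 = 18 — consistent with the log.
Step 8: acc = 18 - -3 = 21 — exactly as logged.
Step 9: acc = 21 + -18 = 3 — the log has a different value.
First deviation found at step 9; the corrected entry is acc = 3.

step 9, acc = 3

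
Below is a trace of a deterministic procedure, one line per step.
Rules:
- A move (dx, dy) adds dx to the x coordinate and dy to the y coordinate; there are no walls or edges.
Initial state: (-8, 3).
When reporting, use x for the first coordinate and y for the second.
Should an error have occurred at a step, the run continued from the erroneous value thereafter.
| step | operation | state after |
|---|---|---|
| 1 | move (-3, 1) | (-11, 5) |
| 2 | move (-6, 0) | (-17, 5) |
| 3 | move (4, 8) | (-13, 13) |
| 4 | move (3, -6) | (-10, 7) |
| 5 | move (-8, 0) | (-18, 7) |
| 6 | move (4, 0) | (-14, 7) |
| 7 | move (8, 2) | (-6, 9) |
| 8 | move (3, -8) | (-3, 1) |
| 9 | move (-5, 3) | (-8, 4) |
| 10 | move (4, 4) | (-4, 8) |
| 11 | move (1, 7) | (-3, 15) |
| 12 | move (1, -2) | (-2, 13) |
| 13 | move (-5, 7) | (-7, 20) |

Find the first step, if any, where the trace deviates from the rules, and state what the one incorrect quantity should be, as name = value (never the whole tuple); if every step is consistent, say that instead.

step 1, y = 4

step 1: x = -8 + (-3) = -11, y = 3 + (1) = 4 -> this is not what the trace shows
So the first discrepancy is step 1, where the right value is y = 4.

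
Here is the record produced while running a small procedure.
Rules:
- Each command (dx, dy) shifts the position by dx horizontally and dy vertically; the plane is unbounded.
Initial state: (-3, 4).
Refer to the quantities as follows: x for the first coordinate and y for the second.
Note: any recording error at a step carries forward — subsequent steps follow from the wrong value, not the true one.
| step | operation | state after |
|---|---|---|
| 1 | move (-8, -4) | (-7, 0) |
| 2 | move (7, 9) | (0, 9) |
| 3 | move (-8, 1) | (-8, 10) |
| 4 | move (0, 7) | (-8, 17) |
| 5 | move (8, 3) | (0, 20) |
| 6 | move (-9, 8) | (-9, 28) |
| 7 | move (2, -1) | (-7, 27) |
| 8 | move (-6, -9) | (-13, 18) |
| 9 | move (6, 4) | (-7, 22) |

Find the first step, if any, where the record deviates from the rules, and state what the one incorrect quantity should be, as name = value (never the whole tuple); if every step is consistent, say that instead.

Step 1: x = -3 + (-8) = -11, y = 4 + (-4) = 0 — not what was recorded.
The earliest wrong entry is at step 1: it should read x = -11.

step 1, x = -11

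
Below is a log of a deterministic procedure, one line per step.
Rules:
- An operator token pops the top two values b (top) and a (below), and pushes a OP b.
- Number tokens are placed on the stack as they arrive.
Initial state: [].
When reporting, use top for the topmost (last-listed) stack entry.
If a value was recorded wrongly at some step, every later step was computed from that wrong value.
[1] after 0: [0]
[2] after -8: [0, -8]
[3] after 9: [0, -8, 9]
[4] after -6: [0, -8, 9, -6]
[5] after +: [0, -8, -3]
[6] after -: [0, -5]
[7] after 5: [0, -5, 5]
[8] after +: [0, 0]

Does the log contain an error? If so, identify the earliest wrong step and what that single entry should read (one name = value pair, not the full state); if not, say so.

step 5, top = 3

step 1: push 0: top = 0 -> verified
step 2: push -8: top = -8 -> agrees with the log
step 3: push 9: top = 9 -> consistent with the log
step 4: push -6: top = -6 -> verified
step 5: 9 + -6 = 3 -> first mismatch against the log
First deviation found at step 5; the corrected entry is top = 3.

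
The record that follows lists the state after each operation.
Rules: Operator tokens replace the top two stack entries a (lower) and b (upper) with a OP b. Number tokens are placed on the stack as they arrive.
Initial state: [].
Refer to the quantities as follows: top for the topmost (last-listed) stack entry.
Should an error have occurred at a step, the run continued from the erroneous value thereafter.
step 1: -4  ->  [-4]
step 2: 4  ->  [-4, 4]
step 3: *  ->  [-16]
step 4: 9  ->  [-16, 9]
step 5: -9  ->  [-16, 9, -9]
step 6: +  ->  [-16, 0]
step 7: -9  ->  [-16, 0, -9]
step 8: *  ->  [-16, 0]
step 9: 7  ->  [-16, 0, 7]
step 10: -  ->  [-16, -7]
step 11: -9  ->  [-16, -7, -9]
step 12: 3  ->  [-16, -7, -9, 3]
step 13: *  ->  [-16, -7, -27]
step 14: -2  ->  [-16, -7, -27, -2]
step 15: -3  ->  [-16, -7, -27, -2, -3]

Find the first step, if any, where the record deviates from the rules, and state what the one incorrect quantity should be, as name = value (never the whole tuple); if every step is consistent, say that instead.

no error

Recomputing the run from the initial state:
step 1: [-4]
step 2: [-4, 4]
step 3: [-16]
step 4: [-16, 9]
step 5: [-16, 9, -9]
step 6: [-16, 0]
step 7: [-16, 0, -9]
step 8: [-16, 0]
step 9: [-16, 0, 7]
step 10: [-16, -7]
step 11: [-16, -7, -9]
step 12: [-16, -7, -9, 3]
step 13: [-16, -7, -27]
step 14: [-16, -7, -27, -2]
step 15: [-16, -7, -27, -2, -3]
This matches the record at every step.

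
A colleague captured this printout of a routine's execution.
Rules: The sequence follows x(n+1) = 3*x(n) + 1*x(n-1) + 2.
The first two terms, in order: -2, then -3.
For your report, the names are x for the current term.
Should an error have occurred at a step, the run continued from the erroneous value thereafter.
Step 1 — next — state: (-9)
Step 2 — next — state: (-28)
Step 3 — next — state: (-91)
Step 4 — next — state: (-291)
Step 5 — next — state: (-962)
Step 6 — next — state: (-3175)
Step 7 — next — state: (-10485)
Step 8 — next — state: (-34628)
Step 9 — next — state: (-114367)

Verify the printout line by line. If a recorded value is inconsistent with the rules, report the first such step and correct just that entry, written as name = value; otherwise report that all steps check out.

step 1: x = 3*(-3) + (1)*(-2) + (2) = -9 -> verified
step 2: x = 3*(-9) + (1)*(-3) + (2) = -28 -> consistent with the printout
step 3: x = 3*(-28) + (1)*(-9) + (2) = -91 -> verified
step 4: x = 3*(-91) + (1)*(-28) + (2) = -299 -> a discrepancy with the printout
First incorrect step: 4; the correct value is x = -299.

step 4, x = -299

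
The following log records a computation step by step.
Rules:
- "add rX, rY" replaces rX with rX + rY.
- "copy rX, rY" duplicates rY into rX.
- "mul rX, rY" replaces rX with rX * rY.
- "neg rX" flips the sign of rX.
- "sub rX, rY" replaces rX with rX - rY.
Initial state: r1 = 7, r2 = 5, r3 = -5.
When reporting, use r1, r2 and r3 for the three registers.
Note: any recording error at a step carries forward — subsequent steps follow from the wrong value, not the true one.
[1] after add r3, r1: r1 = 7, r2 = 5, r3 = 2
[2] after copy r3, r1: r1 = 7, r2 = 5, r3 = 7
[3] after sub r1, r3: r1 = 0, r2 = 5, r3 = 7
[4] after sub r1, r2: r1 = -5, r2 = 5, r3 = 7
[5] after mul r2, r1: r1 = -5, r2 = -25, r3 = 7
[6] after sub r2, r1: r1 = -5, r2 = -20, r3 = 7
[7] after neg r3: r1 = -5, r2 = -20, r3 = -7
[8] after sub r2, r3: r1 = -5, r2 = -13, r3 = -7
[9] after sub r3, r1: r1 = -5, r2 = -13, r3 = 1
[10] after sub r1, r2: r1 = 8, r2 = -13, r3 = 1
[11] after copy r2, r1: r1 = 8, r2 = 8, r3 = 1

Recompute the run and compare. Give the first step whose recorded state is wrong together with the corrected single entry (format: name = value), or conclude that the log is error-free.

Recomputing the run from the initial state:
step 1: r1 = 7, r2 = 5, r3 = 2
step 2: r1 = 7, r2 = 5, r3 = 7
step 3: r1 = 0, r2 = 5, r3 = 7
step 4: r1 = -5, r2 = 5, r3 = 7
step 5: r1 = -5, r2 = -25, r3 = 7
step 6: r1 = -5, r2 = -20, r3 = 7
step 7: r1 = -5, r2 = -20, r3 = -7
step 8: r1 = -5, r2 = -13, r3 = -7
step 9: r1 = -5, r2 = -13, r3 = -2
step 10: r1 = 8, r2 = -13, r3 = -2
step 11: r1 = 8, r2 = 8, r3 = -2
The first disagreement with the log is at step 9, where the value should be r3 = -2.

step 9, r3 = -2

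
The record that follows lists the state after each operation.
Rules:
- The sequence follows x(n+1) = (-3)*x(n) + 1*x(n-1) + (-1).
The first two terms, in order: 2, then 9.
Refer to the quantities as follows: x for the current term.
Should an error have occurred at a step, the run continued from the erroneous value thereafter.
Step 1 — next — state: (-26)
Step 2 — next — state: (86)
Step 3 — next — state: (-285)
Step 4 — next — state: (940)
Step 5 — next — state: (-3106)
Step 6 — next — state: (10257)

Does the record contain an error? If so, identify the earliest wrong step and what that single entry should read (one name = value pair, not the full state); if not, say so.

Recomputing the run from the initial state:
step 1: x = -26
step 2: x = 86
step 3: x = -285
step 4: x = 940
step 5: x = -3106
step 6: x = 10257
This matches the record at every step.

no error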